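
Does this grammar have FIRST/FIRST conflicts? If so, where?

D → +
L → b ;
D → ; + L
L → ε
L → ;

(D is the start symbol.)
Productions for D:
  D → +: FIRST = { '+' }
  D → ; + L: FIRST = { ';' }
Productions for L:
  L → b ;: FIRST = { 'b' }
  L → ε: FIRST = { ε }
  L → ;: FIRST = { ';' }

All alternatives of each non-terminal have pairwise disjoint FIRST sets.

Answer: No FIRST/FIRST conflicts.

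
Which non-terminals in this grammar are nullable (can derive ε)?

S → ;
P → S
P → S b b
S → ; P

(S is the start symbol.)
None

A non-terminal is nullable if it can derive ε (the empty string): either it has an ε-production, or it has a production whose right-hand side consists entirely of nullable non-terminals.

There are no ε-productions, so no non-terminal can derive ε.
No non-terminals are nullable.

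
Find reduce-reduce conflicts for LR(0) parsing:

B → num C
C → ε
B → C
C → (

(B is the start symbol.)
No reduce-reduce conflicts

A reduce-reduce conflict occurs when an LR(0) state has two complete items [A → α .] and [B → β .] — both call for a reduction, and with no lookahead the parser cannot choose between them.

Augment with B' → B and build the canonical LR(0) collection (I0 = CLOSURE({[B' → . B]}), then GOTO on every symbol after a dot until no new states appear). It has 6 states:
  I0: { [B → . C], [B → . num C], [B' → . B], [C → . (], [C → .] }  — shift, reduce
  I1: { [C → ( .] }  — reduce
  I2: { [B' → B .] }  — accept
  I3: { [B → C .] }  — reduce
  I4: { [B → num . C], [C → . (], [C → .] }  — shift, reduce
  I5: { [B → num C .] }  — reduce

No state contains more than one complete item.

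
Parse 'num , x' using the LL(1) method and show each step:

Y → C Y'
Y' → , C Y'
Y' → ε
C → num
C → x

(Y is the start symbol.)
LL(1) parsing maintains a stack (initially the start symbol over $) and the input. At each step: if the stack top is a terminal, match it against the current input token; if it is a non-terminal N, replace it with the RHS of M[N, lookahead] (the unique production whose predict set contains the lookahead).

Stack is shown with the top on the left.

Stack     Input      Action
---------------------------
Y $       num , x $  output Y → C Y'
C Y' $    num , x $  output C → num
num Y' $  num , x $  match 'num'
Y' $      , x $      output Y' → , C Y'
, C Y' $  , x $      match ','
C Y' $    x $        output C → x
x Y' $    x $        match 'x'
Y' $      $          output Y' → ε
$         $          accept

The string is accepted.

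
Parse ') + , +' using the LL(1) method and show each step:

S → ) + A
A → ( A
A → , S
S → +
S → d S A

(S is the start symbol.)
Stack is shown with the top on the left.

Stack    Input      Action
--------------------------
S $      ) + , + $  output S → ) + A
) + A $  ) + , + $  match ')'
+ A $    + , + $    match '+'
A $      , + $      output A → , S
, S $    , + $      match ','
S $      + $        output S → +
+ $      + $        match '+'
$        $          accept

The string is accepted.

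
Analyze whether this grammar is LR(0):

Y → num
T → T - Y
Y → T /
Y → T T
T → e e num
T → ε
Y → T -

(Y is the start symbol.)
Augment with Y' → Y and build the canonical LR(0) collection (I0 = CLOSURE({[Y' → . Y]}), then GOTO on every symbol after a dot until no new states appear). It has 12 states:
  I0: { [T → . T - Y], [T → . e e num], [T → .], [Y → . T -], [Y → . T /], [Y → . T T], [Y → . num], [Y' → . Y] }  — shift, reduce
  I1: { [T → . T - Y], [T → . e e num], [T → .], [T → T . - Y], [Y → T . -], [Y → T . /], [Y → T . T] }  — shift, reduce
  I2: { [Y' → Y .] }  — accept
  I3: { [T → e . e num] }  — shift
  I4: { [Y → num .] }  — reduce
  I5: { [T → e e . num] }  — shift
  I6: { [T → e e num .] }  — reduce
  I7: { [T → . T - Y], [T → . e e num], [T → .], [T → T - . Y], [Y → . T -], [Y → . T /], [Y → . T T], [Y → . num], [Y → T - .] }  — shift, 2 reduces
  I8: { [Y → T / .] }  — reduce
  I9: { [T → T . - Y], [Y → T T .] }  — shift, reduce
  I10: { [T → . T - Y], [T → . e e num], [T → .], [T → T - . Y], [Y → . T -], [Y → . T /], [Y → . T T], [Y → . num] }  — shift, reduce
  I11: { [T → T - Y .] }  — reduce

Conflict in state I0:
  Shift-reduce conflict between [T → .] and [T → . e e num]
So the grammar is NOT LR(0).

Answer: No. Shift-reduce conflict between [T → .] and [T → . e e num]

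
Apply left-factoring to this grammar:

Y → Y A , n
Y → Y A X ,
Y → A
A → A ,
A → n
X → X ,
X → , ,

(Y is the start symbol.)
Y → Y A Y'
Y' → , n
Y' → X ,
Y → A
A → A ,
A → n
X → X ,
X → , ,

Left-factoring transforms A → αβ₁ | αβ₂ into A → αA' and A' → β₁ | β₂
(α is the longest common prefix among the alternatives). Repeat until
no nonterminal has two alternatives with a common prefix.

Round 1: Y has alternatives sharing prefix 'Y A'. Introduce Y': Y → Y A Y'
  Add: Y' → , n
  Add: Y' → X ,

No remaining common prefixes — done.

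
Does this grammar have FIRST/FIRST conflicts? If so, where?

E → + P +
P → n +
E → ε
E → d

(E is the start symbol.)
Productions for E:
  E → + P +: FIRST = { '+' }
  E → ε: FIRST = { ε }
  E → d: FIRST = { 'd' }
P has only one production, so no FIRST/FIRST conflict is possible there.

All alternatives of each non-terminal have pairwise disjoint FIRST sets.

Answer: No FIRST/FIRST conflicts.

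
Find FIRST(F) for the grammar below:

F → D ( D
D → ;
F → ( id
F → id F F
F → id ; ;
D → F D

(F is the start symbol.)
{ '(', ';', 'id' }

FIRST sets of the other non-terminals involved (by the same procedure, iterated to a fixed point):
  FIRST(D) = { '(', ';', 'id' }

From F → D ( D:
  - D is a non-terminal: add FIRST(D) \ {ε} = { '(', ';', 'id' }
    D is not nullable, so stop
From F → ( id:
  - '(' is a terminal: add '(' and stop
From F → id F F:
  - id is a terminal: add 'id' and stop
From F → id ; ;:
  - id is a terminal: add 'id' and stop

Collecting: FIRST(F) = { '(', ';', 'id' }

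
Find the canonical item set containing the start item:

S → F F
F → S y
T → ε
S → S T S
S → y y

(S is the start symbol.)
{ [F → . S y], [S → . F F], [S → . S T S], [S → . y y], [S' → . S] }

First, augment the grammar with S' → S
I₀ = CLOSURE({ [S' → . S] }):
  [S' → . S] has the dot before S: add [S → . F F], [S → . S T S], [S → . y y]
  [S → . F F] has the dot before F: add [F → . S y]
No further items can be added.

I₀ = { [F → . S y], [S → . F F], [S → . S T S], [S → . y y], [S' → . S] }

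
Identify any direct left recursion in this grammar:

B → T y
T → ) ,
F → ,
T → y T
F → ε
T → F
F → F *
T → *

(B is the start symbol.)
Direct left recursion occurs when N → N α for some non-terminal N (the right-hand side begins with the left-hand side itself).

B → T y: starts with T
T → ) ,: starts with ')'
F → ,: starts with ','
T → y T: starts with y
F → ε: starts with ε
T → F: starts with F
F → F *: LEFT RECURSIVE (starts with F)
T → *: starts with '*'

The grammar has direct left recursion on: F.

Answer: Yes, F is left-recursive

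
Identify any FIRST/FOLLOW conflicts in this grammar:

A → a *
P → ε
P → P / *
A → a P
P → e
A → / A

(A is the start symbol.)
Yes. P → P '/' '*' with FOLLOW(P) on { '/' }

Nullable non-terminals: P.
FIRST sets used below: FIRST(P) = { '/', 'e', ε }

P: nullable alternative(s) P → ε; FOLLOW(P) = { $, '/' }
  P → ε: FIRST \ {ε} = { } — this is the only nullable alternative, skip
  P → P / *: FIRST \ {ε} = { '/', 'e' } — overlaps FOLLOW(P) on { '/' }: CONFLICT
  P → e: FIRST \ {ε} = { 'e' } — disjoint from FOLLOW(P)

A has no nullable alternative, so no FIRST/FOLLOW check is needed there.

So the grammar has 1 FIRST/FOLLOW conflict (marked CONFLICT above).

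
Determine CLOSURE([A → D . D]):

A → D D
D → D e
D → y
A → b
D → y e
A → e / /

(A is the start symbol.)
Start with: [A → D . D]
  [A → D . D] has the dot before D: add [D → . D e], [D → . y], [D → . y e]
No further items can be added.

CLOSURE = { [A → D . D], [D → . D e], [D → . y e], [D → . y] }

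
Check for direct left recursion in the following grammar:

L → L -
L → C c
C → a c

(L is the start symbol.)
Yes, L is left-recursive

L → L -: LEFT RECURSIVE (starts with L)
L → C c: starts with C
C → a c: starts with a

The grammar has direct left recursion on: L.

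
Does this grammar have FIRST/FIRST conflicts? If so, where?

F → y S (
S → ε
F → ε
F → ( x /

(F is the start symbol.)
Productions for F:
  F → y S (: FIRST = { 'y' }
  F → ε: FIRST = { ε }
  F → ( x /: FIRST = { '(' }
S has only one production, so no FIRST/FIRST conflict is possible there.

All alternatives of each non-terminal have pairwise disjoint FIRST sets.

Answer: No FIRST/FIRST conflicts.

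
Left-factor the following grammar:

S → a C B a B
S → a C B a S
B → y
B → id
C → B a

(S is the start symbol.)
S → a C B a S'
S' → B
S' → S
B → y
B → id
C → B a

Left-factoring transforms A → αβ₁ | αβ₂ into A → αA' and A' → β₁ | β₂
(α is the longest common prefix among the alternatives). Repeat until
no nonterminal has two alternatives with a common prefix.

Round 1: S has alternatives sharing prefix 'a C B a'. Introduce S': S → a C B a S'
  Add: S' → B
  Add: S' → S

No remaining common prefixes — done.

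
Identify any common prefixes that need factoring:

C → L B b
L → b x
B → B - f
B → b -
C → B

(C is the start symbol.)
Left-factoring is needed when two productions for the same non-terminal
share a common prefix on the right-hand side.

Productions for C:
  C → L B b
  C → B
Productions for B:
  B → B - f
  B → b -

No common prefixes found.

Answer: No, left-factoring is not needed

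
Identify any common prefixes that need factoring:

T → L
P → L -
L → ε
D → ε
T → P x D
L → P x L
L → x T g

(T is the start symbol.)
Left-factoring is needed when two productions for the same non-terminal
share a common prefix on the right-hand side.

Productions for T:
  T → L
  T → P x D
Productions for L:
  L → ε
  L → P x L
  L → x T g

No common prefixes found.

Answer: No, left-factoring is not needed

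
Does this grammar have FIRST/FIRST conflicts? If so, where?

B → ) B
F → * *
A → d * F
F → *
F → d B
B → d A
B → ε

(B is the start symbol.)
A FIRST/FIRST conflict occurs when two productions N → α and N → β for the same non-terminal have FIRST(α) ∩ FIRST(β) ≠ ∅ (with ε ∈ FIRST of a nullable right-hand side, so two nullable alternatives also conflict).

Productions for B:
  B → ) B: FIRST = { ')' }
  B → d A: FIRST = { 'd' }
  B → ε: FIRST = { ε }
Productions for F:
  F → * *: FIRST = { '*' }
  F → *: FIRST = { '*' }
  F → d B: FIRST = { 'd' }
A has only one production, so no FIRST/FIRST conflict is possible there.

Conflict for F: F → * * and F → *
  Overlap: { '*' }

Answer: Yes. F → '*' '*' / F → '*' on { '*' }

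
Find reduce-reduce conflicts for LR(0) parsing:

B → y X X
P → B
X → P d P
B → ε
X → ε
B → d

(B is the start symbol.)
Yes — I3: [B → .] vs [X → .]; I6: [B → .] vs [X → .]

Augment with B' → B and build the canonical LR(0) collection (I0 = CLOSURE({[B' → . B]}), then GOTO on every symbol after a dot until no new states appear). It has 10 states:
  I0: { [B → . d], [B → . y X X], [B → .], [B' → . B] }  — shift, reduce
  I1: { [B' → B .] }  — accept
  I2: { [B → d .] }  — reduce
  I3: { [B → . d], [B → . y X X], [B → .], [B → y . X X], [P → . B], [X → . P d P], [X → .] }  — shift, 2 reduces
  I4: { [P → B .] }  — reduce
  I5: { [X → P . d P] }  — shift
  I6: { [B → . d], [B → . y X X], [B → .], [B → y X . X], [P → . B], [X → . P d P], [X → .] }  — shift, 2 reduces
  I7: { [B → y X X .] }  — reduce
  I8: { [B → . d], [B → . y X X], [B → .], [P → . B], [X → P d . P] }  — shift, reduce
  I9: { [X → P d P .] }  — reduce

I3 contains complete items [B → .], [X → .] — reduce-reduce conflict.
I6 contains complete items [B → .], [X → .] — reduce-reduce conflict.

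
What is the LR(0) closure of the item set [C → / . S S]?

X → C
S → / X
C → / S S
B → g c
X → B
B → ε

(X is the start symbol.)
{ [C → / . S S], [S → . / X] }

To compute CLOSURE, for each item [A → α.Bβ] where B is a non-terminal, add [B → .γ] for all productions B → γ; repeat for the newly added items until nothing changes.

Start with: [C → / . S S]
  [C → / . S S] has the dot before S: add [S → . / X]
No further items can be added.

CLOSURE = { [C → / . S S], [S → . / X] }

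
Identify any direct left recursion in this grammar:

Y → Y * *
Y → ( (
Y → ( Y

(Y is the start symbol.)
Direct left recursion occurs when N → N α for some non-terminal N (the right-hand side begins with the left-hand side itself).

Y → Y * *: LEFT RECURSIVE (starts with Y)
Y → ( (: starts with '('
Y → ( Y: starts with '('

The grammar has direct left recursion on: Y.

Answer: Yes, Y is left-recursive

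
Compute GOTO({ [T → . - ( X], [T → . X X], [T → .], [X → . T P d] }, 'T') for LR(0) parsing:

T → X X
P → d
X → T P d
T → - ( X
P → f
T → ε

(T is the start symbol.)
{ [P → . d], [P → . f], [X → T . P d] }

GOTO(I, 'T') = CLOSURE({ [A → αX.β] : [A → α.Xβ] ∈ I, X = 'T' })

Items with dot before 'T', with the dot advanced:
  [X → . T P d] → [X → T . P d]
Closure of the advanced items:
  [X → T . P d] has the dot before P: add [P → . d], [P → . f]

GOTO = { [P → . d], [P → . f], [X → T . P d] }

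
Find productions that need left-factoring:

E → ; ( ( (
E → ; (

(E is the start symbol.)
Left-factoring is needed when two productions for the same non-terminal
share a common prefix on the right-hand side.

Productions for E:
  E → ; ( ( (
  E → ; (

Found common prefix '; (' in productions for E

Answer: Yes, E has productions with common prefix '; ('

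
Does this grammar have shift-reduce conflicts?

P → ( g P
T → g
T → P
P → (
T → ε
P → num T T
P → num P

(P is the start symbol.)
A shift-reduce conflict occurs when an LR(0) state has both:
  - a complete (reduce) item [A → α .] (dot at the end), and
  - a shift item [B → β . c γ] (dot before a terminal).

Augment with P' → P and build the canonical LR(0) collection (I0 = CLOSURE({[P' → . P]}), then GOTO on every symbol after a dot until no new states appear). It has 11 states:
  I0: { [P → . ( g P], [P → . (], [P → . num P], [P → . num T T], [P' → . P] }  — shift
  I1: { [P → ( . g P], [P → ( .] }  — shift, reduce
  I2: { [P' → P .] }  — accept
  I3: { [P → . ( g P], [P → . (], [P → . num P], [P → . num T T], [P → num . P], [P → num . T T], [T → . P], [T → . g], [T → .] }  — shift, reduce
  I4: { [P → num P .], [T → P .] }  — 2 reduces
  I5: { [P → . ( g P], [P → . (], [P → . num P], [P → . num T T], [P → num T . T], [T → . P], [T → . g], [T → .] }  — shift, reduce
  I6: { [T → g .] }  — reduce
  I7: { [T → P .] }  — reduce
  I8: { [P → num T T .] }  — reduce
  I9: { [P → ( g . P], [P → . ( g P], [P → . (], [P → . num P], [P → . num T T] }  — shift
  I10: { [P → ( g P .] }  — reduce

I1 contains reduce item [P → ( .] and shift item [P → ( . g P] — shift-reduce conflict.
I3 contains reduce item [T → .] and shift items [P → . (], [P → . ( g P], [P → . num P], [P → . num T T], [T → . g] — shift-reduce conflict.
I5 contains reduce item [T → .] and shift items [P → . (], [P → . ( g P], [P → . num P], [P → . num T T], [T → . g] — shift-reduce conflict.

Answer: Yes — I1: [P → ( .] vs [P → ( . g P]; I3: [T → .] vs [P → . (]; I5: [T → .] vs [P → . (]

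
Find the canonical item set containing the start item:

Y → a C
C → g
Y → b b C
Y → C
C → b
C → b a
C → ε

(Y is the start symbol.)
First, augment the grammar with Y' → Y
I₀ = CLOSURE({ [Y' → . Y] }):
  [Y' → . Y] has the dot before Y: add [Y → . a C], [Y → . b b C], [Y → . C]
  [Y → . C] has the dot before C: add [C → . g], [C → . b], [C → . b a], [C → .]
No further items can be added.

I₀ = { [C → . b a], [C → . b], [C → . g], [C → .], [Y → . C], [Y → . a C], [Y → . b b C], [Y' → . Y] }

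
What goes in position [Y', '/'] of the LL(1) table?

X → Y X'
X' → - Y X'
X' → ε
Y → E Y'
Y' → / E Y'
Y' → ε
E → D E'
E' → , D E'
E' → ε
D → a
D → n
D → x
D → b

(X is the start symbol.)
Y' → / E Y'

To find M[Y', '/'], we find productions for Y' where '/' is in the predict set (PREDICT(N → α) = (FIRST(α) \ {ε}) ∪ (FOLLOW(N) if α ⇒* ε)).

Relevant sets:
  FOLLOW(Y') = { $, '-' }

Y' → / E Y': PREDICT = { '/' }
  '/' is in predict set, so this production goes in M[Y', '/']
Y' → ε: PREDICT = { $, '-' }

M[Y', '/'] = Y' → / E Y'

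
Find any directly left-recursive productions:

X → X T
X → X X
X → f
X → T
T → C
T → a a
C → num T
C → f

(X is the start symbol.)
Yes, X is left-recursive

Direct left recursion occurs when N → N α for some non-terminal N (the right-hand side begins with the left-hand side itself).

X → X T: LEFT RECURSIVE (starts with X)
X → X X: LEFT RECURSIVE (starts with X)
X → f: starts with f
X → T: starts with T
T → C: starts with C
T → a a: starts with a
C → num T: starts with num
C → f: starts with f

The grammar has direct left recursion on: X.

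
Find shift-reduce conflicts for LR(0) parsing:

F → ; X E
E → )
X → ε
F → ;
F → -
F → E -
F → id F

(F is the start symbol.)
A shift-reduce conflict occurs when an LR(0) state has both:
  - a complete (reduce) item [A → α .] (dot at the end), and
  - a shift item [B → β . c γ] (dot before a terminal).

Augment with F' → F and build the canonical LR(0) collection (I0 = CLOSURE({[F' → . F]}), then GOTO on every symbol after a dot until no new states appear). It has 11 states:
  I0: { [E → . )], [F → . -], [F → . ; X E], [F → . ;], [F → . E -], [F → . id F], [F' → . F] }  — shift
  I1: { [E → ) .] }  — reduce
  I2: { [F → - .] }  — reduce
  I3: { [F → ; . X E], [F → ; .], [X → .] }  — 2 reduces
  I4: { [F → E . -] }  — shift
  I5: { [F' → F .] }  — accept
  I6: { [E → . )], [F → . -], [F → . ; X E], [F → . ;], [F → . E -], [F → . id F], [F → id . F] }  — shift
  I7: { [F → id F .] }  — reduce
  I8: { [F → E - .] }  — reduce
  I9: { [E → . )], [F → ; X . E] }  — shift
  I10: { [F → ; X E .] }  — reduce

No state contains both a complete item and a shift item.

Answer: No shift-reduce conflicts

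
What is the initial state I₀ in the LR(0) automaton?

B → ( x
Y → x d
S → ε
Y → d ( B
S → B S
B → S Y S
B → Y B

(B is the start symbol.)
First, augment the grammar with B' → B
I₀ = CLOSURE({ [B' → . B] }):
  [B' → . B] has the dot before B: add [B → . ( x], [B → . S Y S], [B → . Y B]
  [B → . S Y S] has the dot before S: add [S → .], [S → . B S]
  [B → . Y B] has the dot before Y: add [Y → . x d], [Y → . d ( B]
No further items can be added.

I₀ = { [B → . ( x], [B → . S Y S], [B → . Y B], [B' → . B], [S → . B S], [S → .], [Y → . d ( B], [Y → . x d] }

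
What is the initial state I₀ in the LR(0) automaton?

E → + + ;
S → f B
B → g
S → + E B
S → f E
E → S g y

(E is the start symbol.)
First, augment the grammar with E' → E
I₀ = CLOSURE({ [E' → . E] }):
  [E' → . E] has the dot before E: add [E → . + + ;], [E → . S g y]
  [E → . S g y] has the dot before S: add [S → . f B], [S → . + E B], [S → . f E]
No further items can be added.

I₀ = { [E → . + + ;], [E → . S g y], [E' → . E], [S → . + E B], [S → . f B], [S → . f E] }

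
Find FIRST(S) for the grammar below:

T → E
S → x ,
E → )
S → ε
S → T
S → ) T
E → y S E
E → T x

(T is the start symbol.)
{ ')', 'x', 'y', ε }

To compute FIRST(S), examine every production with S on the left-hand side, reading each right-hand side left to right until a non-nullable symbol is reached.

FIRST sets of the other non-terminals involved (by the same procedure, iterated to a fixed point):
  FIRST(T) = { ')', 'y' }

From S → x ,:
  - x is a terminal: add 'x' and stop
From S → ε:
  - ε-production, so ε ∈ FIRST(S)
From S → T:
  - T is a non-terminal: add FIRST(T) \ {ε} = { ')', 'y' }
    T is not nullable, so stop
From S → ) T:
  - ')' is a terminal: add ')' and stop

Collecting: FIRST(S) = { ')', 'x', 'y', ε }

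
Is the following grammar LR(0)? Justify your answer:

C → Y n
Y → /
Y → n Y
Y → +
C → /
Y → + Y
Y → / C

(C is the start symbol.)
Augment with C' → C and build the canonical LR(0) collection (I0 = CLOSURE({[C' → . C]}), then GOTO on every symbol after a dot until no new states appear). It has 11 states:
  I0: { [C → . /], [C → . Y n], [C' → . C], [Y → . + Y], [Y → . +], [Y → . / C], [Y → . /], [Y → . n Y] }  — shift
  I1: { [Y → + . Y], [Y → + .], [Y → . + Y], [Y → . +], [Y → . / C], [Y → . /], [Y → . n Y] }  — shift, reduce
  I2: { [C → . /], [C → . Y n], [C → / .], [Y → . + Y], [Y → . +], [Y → . / C], [Y → . /], [Y → . n Y], [Y → / . C], [Y → / .] }  — shift, 2 reduces
  I3: { [C' → C .] }  — accept
  I4: { [C → Y . n] }  — shift
  I5: { [Y → . + Y], [Y → . +], [Y → . / C], [Y → . /], [Y → . n Y], [Y → n . Y] }  — shift
  I6: { [C → . /], [C → . Y n], [Y → . + Y], [Y → . +], [Y → . / C], [Y → . /], [Y → . n Y], [Y → / . C], [Y → / .] }  — shift, reduce
  I7: { [Y → n Y .] }  — reduce
  I8: { [Y → / C .] }  — reduce
  I9: { [C → Y n .] }  — reduce
  I10: { [Y → + Y .] }  — reduce

Conflict in state I1:
  Shift-reduce conflict between [Y → + .] and [Y → . +]
So the grammar is NOT LR(0).

Answer: No. Shift-reduce conflict between [Y → + .] and [Y → . +]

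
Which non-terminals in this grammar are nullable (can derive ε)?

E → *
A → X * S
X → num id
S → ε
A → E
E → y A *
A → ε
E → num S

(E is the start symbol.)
{ 'A', 'S' }

A non-terminal is nullable if it can derive ε (the empty string): either it has an ε-production, or it has a production whose right-hand side consists entirely of nullable non-terminals.

ε-productions: S → ε, A → ε
So S, A are immediately nullable.
No further non-terminal can be added: every production for the remaining non-terminals contains a terminal or a non-nullable non-terminal.
Nullable = { 'A', 'S' }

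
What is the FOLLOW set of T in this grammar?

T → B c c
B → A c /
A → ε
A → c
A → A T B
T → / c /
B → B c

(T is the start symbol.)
{ $, '/', 'c' }

To compute FOLLOW(T), find every occurrence of T on a right-hand side N → α T β: add FIRST(β) \ {ε}, and if β is empty or nullable also add FOLLOW(N). Iterate to a fixed point.

T is the start symbol, so $ ∈ FOLLOW(T).
In A → A T B: T is followed by B, add FIRST(B) \ {ε} = { '/', 'c' }

Taking the union: FOLLOW(T) = { $, '/', 'c' }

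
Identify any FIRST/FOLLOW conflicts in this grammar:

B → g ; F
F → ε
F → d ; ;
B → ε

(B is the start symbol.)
Nullable non-terminals: B, F.

B: nullable alternative(s) B → ε; FOLLOW(B) = { $ }
  B → g ; F: FIRST \ {ε} = { 'g' } — disjoint from FOLLOW(B)
  B → ε: FIRST \ {ε} = { } — this is the only nullable alternative, skip

F: nullable alternative(s) F → ε; FOLLOW(F) = { $ }
  F → ε: FIRST \ {ε} = { } — this is the only nullable alternative, skip
  F → d ; ;: FIRST \ {ε} = { 'd' } — disjoint from FOLLOW(F)

No FIRST/FOLLOW conflicts found.

Answer: No FIRST/FOLLOW conflicts.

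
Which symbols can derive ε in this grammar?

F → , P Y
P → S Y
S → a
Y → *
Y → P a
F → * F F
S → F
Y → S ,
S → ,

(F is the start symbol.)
None

There are no ε-productions, so no non-terminal can derive ε.
No non-terminals are nullable.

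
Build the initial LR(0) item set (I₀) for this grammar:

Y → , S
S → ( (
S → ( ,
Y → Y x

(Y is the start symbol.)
First, augment the grammar with Y' → Y
I₀ = CLOSURE({ [Y' → . Y] }):
  [Y' → . Y] has the dot before Y: add [Y → . , S], [Y → . Y x]
No further items can be added.

I₀ = { [Y → . , S], [Y → . Y x], [Y' → . Y] }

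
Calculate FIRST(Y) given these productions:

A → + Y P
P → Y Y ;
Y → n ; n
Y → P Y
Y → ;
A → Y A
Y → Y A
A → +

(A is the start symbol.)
{ ';', 'n' }

FIRST sets of the other non-terminals involved (by the same procedure, iterated to a fixed point):
  FIRST(P) = { ';', 'n' }

From Y → n ; n:
  - n is a terminal: add 'n' and stop
From Y → P Y:
  - P is a non-terminal: add FIRST(P) \ {ε} = { ';', 'n' }
    P is not nullable, so stop
From Y → ;:
  - ';' is a terminal: add ';' and stop
From Y → Y A:
  - Y is the symbol being defined: contributes nothing new
    Y is not nullable, so stop

Collecting: FIRST(Y) = { ';', 'n' }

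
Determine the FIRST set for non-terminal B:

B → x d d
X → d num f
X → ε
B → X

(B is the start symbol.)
{ 'd', 'x', ε }

To compute FIRST(B), examine every production with B on the left-hand side, reading each right-hand side left to right until a non-nullable symbol is reached.

FIRST sets of the other non-terminals involved (by the same procedure, iterated to a fixed point):
  FIRST(X) = { 'd', ε }

From B → x d d:
  - x is a terminal: add 'x' and stop
From B → X:
  - X is a non-terminal: add FIRST(X) \ {ε} = { 'd' }
    X is nullable and nothing follows, so the whole right-hand side can vanish: ε ∈ FIRST(B)

Collecting: FIRST(B) = { 'd', 'x', ε }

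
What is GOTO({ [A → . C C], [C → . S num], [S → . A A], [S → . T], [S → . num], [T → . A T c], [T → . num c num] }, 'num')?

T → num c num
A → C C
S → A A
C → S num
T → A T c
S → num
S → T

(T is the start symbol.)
{ [S → num .], [T → num . c num] }

GOTO(I, 'num') = CLOSURE({ [A → αX.β] : [A → α.Xβ] ∈ I, X = 'num' })

Items with dot before 'num', with the dot advanced:
  [S → . num] → [S → num .]
  [T → . num c num] → [T → num . c num]
Closure adds nothing (no advanced item has the dot before a non-terminal).

GOTO = { [S → num .], [T → num . c num] }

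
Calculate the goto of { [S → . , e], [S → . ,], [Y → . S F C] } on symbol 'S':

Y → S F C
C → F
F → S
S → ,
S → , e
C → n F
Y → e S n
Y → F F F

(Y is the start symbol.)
GOTO(I, 'S') = CLOSURE({ [A → αX.β] : [A → α.Xβ] ∈ I, X = 'S' })

Items with dot before 'S', with the dot advanced:
  [Y → . S F C] → [Y → S . F C]
Closure of the advanced items:
  [Y → S . F C] has the dot before F: add [F → . S]
  [F → . S] has the dot before S: add [S → . ,], [S → . , e]

GOTO = { [F → . S], [S → . , e], [S → . ,], [Y → S . F C] }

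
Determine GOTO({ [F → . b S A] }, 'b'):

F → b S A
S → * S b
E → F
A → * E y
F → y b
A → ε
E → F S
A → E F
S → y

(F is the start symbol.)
{ [F → b . S A], [S → . * S b], [S → . y] }

GOTO(I, 'b') = CLOSURE({ [A → αX.β] : [A → α.Xβ] ∈ I, X = 'b' })

Items with dot before 'b', with the dot advanced:
  [F → . b S A] → [F → b . S A]
Closure of the advanced items:
  [F → b . S A] has the dot before S: add [S → . * S b], [S → . y]

GOTO = { [F → b . S A], [S → . * S b], [S → . y] }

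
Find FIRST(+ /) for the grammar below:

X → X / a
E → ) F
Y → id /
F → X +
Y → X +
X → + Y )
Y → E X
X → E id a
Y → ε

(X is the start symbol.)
{ '+' }

To compute FIRST(+ /), process the symbols left to right:
Symbol + is a terminal. Add '+' and stop.
FIRST(+ /) = { '+' }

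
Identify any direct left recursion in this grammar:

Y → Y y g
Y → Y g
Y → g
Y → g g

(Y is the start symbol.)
Yes, Y is left-recursive

Direct left recursion occurs when N → N α for some non-terminal N (the right-hand side begins with the left-hand side itself).

Y → Y y g: LEFT RECURSIVE (starts with Y)
Y → Y g: LEFT RECURSIVE (starts with Y)
Y → g: starts with g
Y → g g: starts with g

The grammar has direct left recursion on: Y.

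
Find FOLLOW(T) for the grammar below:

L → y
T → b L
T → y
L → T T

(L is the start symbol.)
{ $, 'b', 'y' }

To compute FOLLOW(T), find every occurrence of T on a right-hand side N → α T β: add FIRST(β) \ {ε}, and if β is empty or nullable also add FOLLOW(N). Iterate to a fixed point.

In L → T T: T is followed by T, add FIRST(T) \ {ε} = { 'b', 'y' }
In L → T T: T is at the end, add FOLLOW(L)

The FOLLOW sets referred to above (computed the same way, to a fixed point):
  FOLLOW(L) = { $, 'b', 'y' }

Taking the union: FOLLOW(T) = { $, 'b', 'y' }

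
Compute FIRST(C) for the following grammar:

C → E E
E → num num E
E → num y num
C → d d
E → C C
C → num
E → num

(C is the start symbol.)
To compute FIRST(C), examine every production with C on the left-hand side, reading each right-hand side left to right until a non-nullable symbol is reached.

FIRST sets of the other non-terminals involved (by the same procedure, iterated to a fixed point):
  FIRST(E) = { 'd', 'num' }

From C → E E:
  - E is a non-terminal: add FIRST(E) \ {ε} = { 'd', 'num' }
    E is not nullable, so stop
From C → d d:
  - d is a terminal: add 'd' and stop
From C → num:
  - num is a terminal: add 'num' and stop

Collecting: FIRST(C) = { 'd', 'num' }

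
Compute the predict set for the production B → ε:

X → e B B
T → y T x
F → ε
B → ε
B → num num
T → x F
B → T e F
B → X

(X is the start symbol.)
{ $, 'e', 'num', 'x', 'y' }

PREDICT(B → ε) = (FIRST(RHS) \ {ε}) ∪ (FOLLOW(B) if ε ∈ FIRST(RHS), i.e. RHS ⇒* ε)
The right-hand side is ε (FIRST(ε) = { ε }), so the predict set is FOLLOW(B) = { $, 'e', 'num', 'x', 'y' }
PREDICT(B → ε) = { $, 'e', 'num', 'x', 'y' }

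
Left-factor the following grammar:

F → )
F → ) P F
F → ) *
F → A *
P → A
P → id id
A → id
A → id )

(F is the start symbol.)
F → ) F'
F' → ε
F' → P F
F' → *
F → A *
P → A
P → id id
A → id A'
A' → ε
A' → )

Left-factoring transforms A → αβ₁ | αβ₂ into A → αA' and A' → β₁ | β₂
(α is the longest common prefix among the alternatives). Repeat until
no nonterminal has two alternatives with a common prefix.

Round 1: F has alternatives sharing prefix ')'. Introduce F': F → ) F'
  Add: F' → ε
  Add: F' → P F
  Add: F' → *

Round 2: A has alternatives sharing prefix 'id'. Introduce A': A → id A'
  Add: A' → ε
  Add: A' → )

No remaining common prefixes — done.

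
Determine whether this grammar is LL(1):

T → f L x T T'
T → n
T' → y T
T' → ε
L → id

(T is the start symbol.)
No. Predict set conflict for T': { 'y' }

Relevant sets:
  FOLLOW(T') = { $, 'y' }

For T:
  PREDICT(T → f L x T T') = { 'f' }
  PREDICT(T → n) = { 'n' }
For T':
  PREDICT(T' → y T) = { 'y' }
  PREDICT(T' → ε) = { $, 'y' }
L has a single production, so nothing to check there.

Conflict found: Predict set conflict for T': { 'y' }
The grammar is NOT LL(1).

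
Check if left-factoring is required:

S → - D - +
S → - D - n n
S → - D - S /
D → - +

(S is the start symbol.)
Yes, S has productions with common prefix '- D -'

Left-factoring is needed when two productions for the same non-terminal
share a common prefix on the right-hand side.

Productions for S:
  S → - D - +
  S → - D - n n
  S → - D - S /

Found common prefix '- D -' in productions for S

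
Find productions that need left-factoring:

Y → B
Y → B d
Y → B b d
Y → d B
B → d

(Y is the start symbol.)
Left-factoring is needed when two productions for the same non-terminal
share a common prefix on the right-hand side.

Productions for Y:
  Y → B
  Y → B d
  Y → B b d
  Y → d B

Found common prefix 'B' in productions for Y

Answer: Yes, Y has productions with common prefix 'B'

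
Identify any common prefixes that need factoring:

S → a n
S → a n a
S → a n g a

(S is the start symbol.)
Yes, S has productions with common prefix 'a n'

Left-factoring is needed when two productions for the same non-terminal
share a common prefix on the right-hand side.

Productions for S:
  S → a n
  S → a n a
  S → a n g a

Found common prefix 'a n' in productions for S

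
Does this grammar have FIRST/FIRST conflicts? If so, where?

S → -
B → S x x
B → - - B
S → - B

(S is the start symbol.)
A FIRST/FIRST conflict occurs when two productions N → α and N → β for the same non-terminal have FIRST(α) ∩ FIRST(β) ≠ ∅ (with ε ∈ FIRST of a nullable right-hand side, so two nullable alternatives also conflict).

FIRST sets of the non-terminals at (or reachable through a nullable prefix from) the front of some alternative:
  FIRST(S) = { '-' }

Productions for S:
  S → -: FIRST = { '-' }
  S → - B: FIRST = { '-' }
Productions for B:
  B → S x x: FIRST = { '-' }
  B → - - B: FIRST = { '-' }

Conflict for S: S → - and S → - B
  Overlap: { '-' }
Conflict for B: B → S x x and B → - - B
  Overlap: { '-' }

Answer: Yes. S → '-' / S → '-' B on { '-' }; B → S x x / B → '-' '-' B on { '-' }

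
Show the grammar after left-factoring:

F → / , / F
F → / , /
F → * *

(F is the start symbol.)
Left-factoring transforms A → αβ₁ | αβ₂ into A → αA' and A' → β₁ | β₂
(α is the longest common prefix among the alternatives). Repeat until
no nonterminal has two alternatives with a common prefix.

Round 1: F has alternatives sharing prefix '/ , /'. Introduce F': F → / , / F'
  Add: F' → F
  Add: F' → ε

No remaining common prefixes — done.

Resulting grammar:
F → / , / F'
F' → F
F' → ε
F → * *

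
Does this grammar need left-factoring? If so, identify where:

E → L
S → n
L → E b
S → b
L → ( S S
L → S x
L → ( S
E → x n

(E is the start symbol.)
Left-factoring is needed when two productions for the same non-terminal
share a common prefix on the right-hand side.

Productions for E:
  E → L
  E → x n
Productions for S:
  S → n
  S → b
Productions for L:
  L → E b
  L → ( S S
  L → S x
  L → ( S

Found common prefix '( S' in productions for L

Answer: Yes, L has productions with common prefix '( S'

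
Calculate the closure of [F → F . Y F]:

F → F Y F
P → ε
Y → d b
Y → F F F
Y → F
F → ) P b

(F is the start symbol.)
Start with: [F → F . Y F]
  [F → F . Y F] has the dot before Y: add [Y → . d b], [Y → . F F F], [Y → . F]
  [Y → . F F F] has the dot before F: add [F → . F Y F], [F → . ) P b]
No further items can be added.

CLOSURE = { [F → . ) P b], [F → . F Y F], [F → F . Y F], [Y → . F F F], [Y → . F], [Y → . d b] }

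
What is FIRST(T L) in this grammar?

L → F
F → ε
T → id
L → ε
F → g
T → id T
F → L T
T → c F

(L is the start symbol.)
FIRST sets of the non-terminals involved (from the grammar, by fixed-point iteration):
  FIRST(T) = { 'c', 'id' }

To compute FIRST(T L), process the symbols left to right:
Symbol T is a non-terminal. Add FIRST(T) \ {ε} = { 'c', 'id' }
T is not nullable (ε ∉ FIRST(T)), so stop here.
FIRST(T L) = { 'c', 'id' }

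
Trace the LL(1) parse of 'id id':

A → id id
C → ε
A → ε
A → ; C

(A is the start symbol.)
LL(1) parsing maintains a stack (initially the start symbol over $) and the input. At each step: if the stack top is a terminal, match it against the current input token; if it is a non-terminal N, replace it with the RHS of M[N, lookahead] (the unique production whose predict set contains the lookahead).

Stack is shown with the top on the left.

Stack    Input    Action
------------------------
A $      id id $  output A → id id
id id $  id id $  match 'id'
id $     id $     match 'id'
$        $        accept

The string is accepted.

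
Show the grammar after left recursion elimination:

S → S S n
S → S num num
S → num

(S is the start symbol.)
S is directly left-recursive. The standard transformation for
  A → A α₁ | ... | A α_m | β₁ | ... | β_n
is
  A  → β₁ A' | ... | β_n A'
  A' → α₁ A' | ... | α_m A' | ε

S → num becomes S → num S'
S → S S n becomes S' → S n S'
S → S num num becomes S' → num num S'
Add S' → ε

Resulting grammar:
S → num S'
S' → S n S'
S' → num num S'
S' → ε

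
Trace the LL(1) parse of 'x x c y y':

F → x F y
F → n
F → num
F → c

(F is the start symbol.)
LL(1) parsing maintains a stack (initially the start symbol over $) and the input. At each step: if the stack top is a terminal, match it against the current input token; if it is a non-terminal N, replace it with the RHS of M[N, lookahead] (the unique production whose predict set contains the lookahead).

Stack is shown with the top on the left.

Stack      Input        Action
------------------------------
F $        x x c y y $  output F → x F y
x F y $    x x c y y $  match 'x'
F y $      x c y y $    output F → x F y
x F y y $  x c y y $    match 'x'
F y y $    c y y $      output F → c
c y y $    c y y $      match 'c'
y y $      y y $        match 'y'
y $        y $          match 'y'
$          $            accept

The string is accepted.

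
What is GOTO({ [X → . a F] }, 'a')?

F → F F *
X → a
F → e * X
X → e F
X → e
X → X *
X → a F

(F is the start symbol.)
GOTO(I, 'a') = CLOSURE({ [A → αX.β] : [A → α.Xβ] ∈ I, X = 'a' })

Items with dot before 'a', with the dot advanced:
  [X → . a F] → [X → a . F]
Closure of the advanced items:
  [X → a . F] has the dot before F: add [F → . F F *], [F → . e * X]

GOTO = { [F → . F F *], [F → . e * X], [X → a . F] }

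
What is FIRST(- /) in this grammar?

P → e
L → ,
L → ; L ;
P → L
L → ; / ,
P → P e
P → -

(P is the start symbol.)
To compute FIRST(- /), process the symbols left to right:
Symbol - is a terminal. Add '-' and stop.
FIRST(- /) = { '-' }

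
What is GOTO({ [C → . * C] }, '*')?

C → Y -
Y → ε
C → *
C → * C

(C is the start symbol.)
GOTO(I, '*') = CLOSURE({ [A → αX.β] : [A → α.Xβ] ∈ I, X = '*' })

Items with dot before '*', with the dot advanced:
  [C → . * C] → [C → * . C]
Closure of the advanced items:
  [C → * . C] has the dot before C: add [C → . Y -], [C → . *], [C → . * C]
  [C → . Y -] has the dot before Y: add [Y → .]

GOTO = { [C → * . C], [C → . * C], [C → . *], [C → . Y -], [Y → .] }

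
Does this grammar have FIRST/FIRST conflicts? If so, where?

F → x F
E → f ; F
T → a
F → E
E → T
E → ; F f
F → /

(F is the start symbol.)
A FIRST/FIRST conflict occurs when two productions N → α and N → β for the same non-terminal have FIRST(α) ∩ FIRST(β) ≠ ∅ (with ε ∈ FIRST of a nullable right-hand side, so two nullable alternatives also conflict).

FIRST sets of the non-terminals at (or reachable through a nullable prefix from) the front of some alternative:
  FIRST(E) = { ';', 'a', 'f' }
  FIRST(T) = { 'a' }

Productions for F:
  F → x F: FIRST = { 'x' }
  F → E: FIRST = { ';', 'a', 'f' }
  F → /: FIRST = { '/' }
Productions for E:
  E → f ; F: FIRST = { 'f' }
  E → T: FIRST = { 'a' }
  E → ; F f: FIRST = { ';' }
T has only one production, so no FIRST/FIRST conflict is possible there.

All alternatives of each non-terminal have pairwise disjoint FIRST sets.

Answer: No FIRST/FIRST conflicts.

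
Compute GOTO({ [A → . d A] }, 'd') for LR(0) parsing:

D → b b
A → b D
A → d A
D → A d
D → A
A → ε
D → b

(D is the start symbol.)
{ [A → . b D], [A → . d A], [A → .], [A → d . A] }

GOTO(I, 'd') = CLOSURE({ [A → αX.β] : [A → α.Xβ] ∈ I, X = 'd' })

Items with dot before 'd', with the dot advanced:
  [A → . d A] → [A → d . A]
Closure of the advanced items:
  [A → d . A] has the dot before A: add [A → . b D], [A → . d A], [A → .]

GOTO = { [A → . b D], [A → . d A], [A → .], [A → d . A] }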